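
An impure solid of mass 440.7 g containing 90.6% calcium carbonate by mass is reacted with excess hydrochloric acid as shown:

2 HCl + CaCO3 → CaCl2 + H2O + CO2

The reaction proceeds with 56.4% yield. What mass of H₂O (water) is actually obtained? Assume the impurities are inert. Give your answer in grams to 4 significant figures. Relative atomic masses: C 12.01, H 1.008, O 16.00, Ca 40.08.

Pure CaCO3 available = 440.7 g × 0.906 = 399.27 g.
M(CaCO3) = 40.08 + 12.01 + 3(16.00) = 100.09 g/mol.
M(H2O) = 2(1.008) + 16.00 = 18.016 g/mol.
n(CaCO3) = 399.27 g / 100.09 g/mol = 3.9892 mol.
From the equation the CaCO3:H2O mole ratio is 1:1, so n(H2O) = 3.9892 × 1/1 = 3.9892 mol.
Mass of H2O = 3.9892 mol × 18.016 g/mol = 71.869 g.
Actual mass collected = 71.869 g × 0.564 = 40.534 g.

40.53 g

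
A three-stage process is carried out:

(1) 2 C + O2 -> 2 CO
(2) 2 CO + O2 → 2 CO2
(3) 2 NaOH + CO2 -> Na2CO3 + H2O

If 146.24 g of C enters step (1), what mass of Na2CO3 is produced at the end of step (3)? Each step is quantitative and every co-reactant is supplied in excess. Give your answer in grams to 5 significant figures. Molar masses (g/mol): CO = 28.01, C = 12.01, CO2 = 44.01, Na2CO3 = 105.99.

n(C) = 146.24 / 12.01 = 12.1765 mol.
Reaction (1): C→CO ratio 2:2 ⇒ n(CO) = 12.1765 mol.
Reaction (2): CO→CO2 ratio 2:2 ⇒ n(CO2) = 12.1765 mol.
Reaction (3): CO2→Na2CO3 ratio 1:1 ⇒ n(Na2CO3) = 12.1765 mol.
Mass of Na2CO3 = 12.1765 × 105.99 = 1290.59 g.

1290.6 g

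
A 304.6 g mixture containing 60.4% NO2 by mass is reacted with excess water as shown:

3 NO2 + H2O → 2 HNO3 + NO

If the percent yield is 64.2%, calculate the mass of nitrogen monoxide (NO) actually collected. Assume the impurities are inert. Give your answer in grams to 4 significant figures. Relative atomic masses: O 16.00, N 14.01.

25.68 g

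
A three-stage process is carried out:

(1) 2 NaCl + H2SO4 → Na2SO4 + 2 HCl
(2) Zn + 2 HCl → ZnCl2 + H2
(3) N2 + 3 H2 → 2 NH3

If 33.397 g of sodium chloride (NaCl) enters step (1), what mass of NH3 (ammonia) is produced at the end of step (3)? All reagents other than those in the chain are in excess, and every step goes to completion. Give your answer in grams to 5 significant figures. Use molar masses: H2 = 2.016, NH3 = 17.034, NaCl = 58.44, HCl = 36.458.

3.2448 g

n(NaCl) = 33.397 / 58.44 = 0.571475 mol.
Reaction (1): NaCl→HCl ratio 2:2 ⇒ n(HCl) = 0.571475 mol.
Reaction (2): HCl→H2 ratio 2:1 ⇒ n(H2) = 0.285738 mol.
Reaction (3): H2→NH3 ratio 3:2 ⇒ n(NH3) = 0.190492 mol.
Mass of NH3 = 0.190492 × 17.034 = 3.24484 g.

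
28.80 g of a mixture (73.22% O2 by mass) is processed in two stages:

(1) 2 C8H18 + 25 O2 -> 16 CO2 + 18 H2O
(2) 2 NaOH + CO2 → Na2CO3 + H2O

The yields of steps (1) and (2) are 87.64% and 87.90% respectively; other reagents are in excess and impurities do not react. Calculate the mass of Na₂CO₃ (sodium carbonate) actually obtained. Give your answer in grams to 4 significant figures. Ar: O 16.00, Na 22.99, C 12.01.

Pure O2 = 28.80 × 0.7322 = 21.087 g.
M(O2) = 2(16.00) = 32.00 g/mol.
M(Na2CO3) = 2(22.99) + 12.01 + 3(16.00) = 105.99 g/mol.
n(O2) = 21.087 / 32.00 = 0.65898 mol.
Step 1 (O2:CO2 = 25:16): theoretical n(CO2) = 0.42175 mol; at 87.64% yield, n(CO2) = 0.36962 mol.
Step 2 (CO2:Na2CO3 = 1:1): theoretical n(Na2CO3) = 0.36962 mol, so theoretical mass = 0.36962 × 105.99 = 39.176 g.
At 87.90% yield, actual mass of Na2CO3 = 39.176 × 0.8790 = 34.436 g.

34.44 g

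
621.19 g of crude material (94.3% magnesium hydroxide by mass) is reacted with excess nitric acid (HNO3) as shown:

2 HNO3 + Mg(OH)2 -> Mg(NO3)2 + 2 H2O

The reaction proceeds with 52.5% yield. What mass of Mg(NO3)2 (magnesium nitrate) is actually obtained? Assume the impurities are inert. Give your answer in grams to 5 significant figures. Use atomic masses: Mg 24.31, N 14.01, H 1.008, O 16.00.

Pure Mg(OH)2 available = 621.19 g × 0.943 = 585.782 g.
M(Mg(OH)2) = 24.31 + 2(16.00) + 2(1.008) = 58.326 g/mol.
M(Mg(NO3)2) = 24.31 + 2(14.01) + 6(16.00) = 148.33 g/mol.
n(Mg(OH)2) = 585.782 g / 58.326 g/mol = 10.0432 mol.
From the equation the Mg(OH)2:Mg(NO3)2 mole ratio is 1:1, so n(Mg(NO3)2) = 10.0432 × 1/1 = 10.0432 mol.
Mass of Mg(NO3)2 = 10.0432 mol × 148.33 g/mol = 1489.71 g.
Actual mass collected = 1489.71 g × 0.525 = 782.100 g.

782.10 g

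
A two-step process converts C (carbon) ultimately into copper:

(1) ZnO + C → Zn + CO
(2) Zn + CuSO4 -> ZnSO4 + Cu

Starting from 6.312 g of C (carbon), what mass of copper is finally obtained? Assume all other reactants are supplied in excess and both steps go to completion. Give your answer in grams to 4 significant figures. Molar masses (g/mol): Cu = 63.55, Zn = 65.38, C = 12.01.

33.40 g

n(C) = 6.3120 / 12.01 = 0.52556 mol.
Step 1 gives a 1:1 ratio of C to Zn, so n(Zn) = 0.52556 mol.
In step 2 the Zn:Cu ratio is 1:1, so n(Cu) = 0.52556 mol.
Mass of Cu = 0.52556 × 63.55 = 33.399 g.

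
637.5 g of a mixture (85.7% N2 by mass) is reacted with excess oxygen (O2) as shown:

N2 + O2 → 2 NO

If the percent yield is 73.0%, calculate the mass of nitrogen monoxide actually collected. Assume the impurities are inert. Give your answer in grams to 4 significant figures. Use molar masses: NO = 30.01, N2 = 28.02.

Pure N2 available = 637.5 g × 0.857 = 546.34 g.
n(N2) = 546.34 g / 28.02 g/mol = 19.498 mol.
From the equation the N2:NO mole ratio is 1:2, so n(NO) = 19.498 × 2/1 = 38.996 mol.
Mass of NO = 38.996 mol × 30.01 g/mol = 1170.3 g.
Actual mass collected = 1170.3 g × 0.730 = 854.30 g.

854.3 g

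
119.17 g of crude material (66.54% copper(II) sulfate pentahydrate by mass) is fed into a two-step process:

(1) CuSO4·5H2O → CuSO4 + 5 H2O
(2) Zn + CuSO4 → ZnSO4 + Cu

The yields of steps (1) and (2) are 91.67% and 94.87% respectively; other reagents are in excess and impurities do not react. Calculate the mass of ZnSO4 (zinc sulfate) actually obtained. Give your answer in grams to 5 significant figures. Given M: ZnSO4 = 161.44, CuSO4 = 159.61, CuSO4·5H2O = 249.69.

Pure CuSO4·5H2O = 119.17 × 0.6654 = 79.2957 g.
n(CuSO4·5H2O) = 79.2957 / 249.69 = 0.317577 mol.
Step 1 (CuSO4·5H2O:CuSO4 = 1:1): theoretical n(CuSO4) = 0.317577 mol; at 91.67% yield, n(CuSO4) = 0.291123 mol.
Step 2 (CuSO4:ZnSO4 = 1:1): theoretical n(ZnSO4) = 0.291123 mol, so theoretical mass = 0.291123 × 161.44 = 46.9988 g.
At 94.87% yield, actual mass of ZnSO4 = 46.9988 × 0.9487 = 44.5878 g.

44.588 g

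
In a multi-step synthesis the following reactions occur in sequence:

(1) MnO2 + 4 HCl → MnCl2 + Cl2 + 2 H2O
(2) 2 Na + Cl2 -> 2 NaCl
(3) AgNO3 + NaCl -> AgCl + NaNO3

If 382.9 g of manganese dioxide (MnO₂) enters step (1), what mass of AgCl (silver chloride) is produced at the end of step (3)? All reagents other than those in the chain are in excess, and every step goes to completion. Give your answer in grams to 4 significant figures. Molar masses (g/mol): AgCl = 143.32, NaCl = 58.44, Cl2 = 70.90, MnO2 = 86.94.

1262 g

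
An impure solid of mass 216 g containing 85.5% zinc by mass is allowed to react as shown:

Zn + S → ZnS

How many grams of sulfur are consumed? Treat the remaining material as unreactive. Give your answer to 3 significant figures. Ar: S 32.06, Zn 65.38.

Mass of pure Zn = 216 g × 0.855 = 184.7 g.
M(Zn) = 65.38 g/mol.
M(S) = 32.06 g/mol.
n(Zn) = 184.7 g / 65.38 g/mol = 2.825 mol.
From the equation the Zn:S mole ratio is 1:1, so n(S) = 2.825 × 1/1 = 2.825 mol.
Mass of S = 2.825 mol × 32.06 g/mol = 90.56 g.

90.6 g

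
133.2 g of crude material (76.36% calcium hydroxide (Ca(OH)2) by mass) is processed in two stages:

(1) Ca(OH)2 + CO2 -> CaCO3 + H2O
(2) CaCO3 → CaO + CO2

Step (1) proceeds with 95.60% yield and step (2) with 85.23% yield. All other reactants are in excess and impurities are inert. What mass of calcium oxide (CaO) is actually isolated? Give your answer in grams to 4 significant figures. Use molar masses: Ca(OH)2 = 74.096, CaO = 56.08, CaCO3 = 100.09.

Pure Ca(OH)2 = 133.2 × 0.7636 = 101.71 g.
n(Ca(OH)2) = 101.71 / 74.096 = 1.3727 mol.
Step 1 (Ca(OH)2:CaCO3 = 1:1): theoretical n(CaCO3) = 1.3727 mol; at 95.60% yield, n(CaCO3) = 1.3123 mol.
Step 2 (CaCO3:CaO = 1:1): theoretical n(CaO) = 1.3123 mol, so theoretical mass = 1.3123 × 56.08 = 73.594 g.
At 85.23% yield, actual mass of CaO = 73.594 × 0.8523 = 62.724 g.

62.72 g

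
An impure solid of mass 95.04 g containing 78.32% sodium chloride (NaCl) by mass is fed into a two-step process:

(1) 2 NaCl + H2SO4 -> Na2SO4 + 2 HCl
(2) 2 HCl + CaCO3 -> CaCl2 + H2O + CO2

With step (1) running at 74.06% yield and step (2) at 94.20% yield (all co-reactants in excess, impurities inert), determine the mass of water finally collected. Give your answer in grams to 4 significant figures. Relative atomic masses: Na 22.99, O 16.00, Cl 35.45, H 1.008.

8.004 g

Pure NaCl = 95.04 × 0.7832 = 74.435 g.
M(NaCl) = 22.99 + 35.45 = 58.44 g/mol.
M(H2O) = 2(1.008) + 16.00 = 18.016 g/mol.
n(NaCl) = 74.435 / 58.44 = 1.2737 mol.
Step 1 (NaCl:HCl = 2:2): theoretical n(HCl) = 1.2737 mol; at 74.06% yield, n(HCl) = 0.94331 mol.
Step 2 (HCl:H2O = 2:1): theoretical n(H2O) = 0.47165 mol, so theoretical mass = 0.47165 × 18.016 = 8.4973 g.
At 94.20% yield, actual mass of H2O = 8.4973 × 0.9420 = 8.0045 g.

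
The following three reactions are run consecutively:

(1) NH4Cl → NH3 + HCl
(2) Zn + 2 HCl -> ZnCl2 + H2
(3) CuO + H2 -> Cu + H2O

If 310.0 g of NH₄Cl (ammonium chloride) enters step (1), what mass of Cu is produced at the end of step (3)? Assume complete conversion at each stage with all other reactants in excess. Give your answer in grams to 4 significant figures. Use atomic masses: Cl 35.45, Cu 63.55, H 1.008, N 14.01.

M(NH4Cl) = 14.01 + 4(1.008) + 35.45 = 53.492 g/mol.
M(Cu) = 63.55 g/mol.
n(NH4Cl) = 310.0 / 53.492 = 5.7953 mol.
Reaction (1): NH4Cl→HCl ratio 1:1 ⇒ n(HCl) = 5.7953 mol.
Reaction (2): HCl→H2 ratio 2:1 ⇒ n(H2) = 2.8976 mol.
Reaction (3): H2→Cu ratio 1:1 ⇒ n(Cu) = 2.8976 mol.
Mass of Cu = 2.8976 × 63.55 = 184.14 g.

184.1 g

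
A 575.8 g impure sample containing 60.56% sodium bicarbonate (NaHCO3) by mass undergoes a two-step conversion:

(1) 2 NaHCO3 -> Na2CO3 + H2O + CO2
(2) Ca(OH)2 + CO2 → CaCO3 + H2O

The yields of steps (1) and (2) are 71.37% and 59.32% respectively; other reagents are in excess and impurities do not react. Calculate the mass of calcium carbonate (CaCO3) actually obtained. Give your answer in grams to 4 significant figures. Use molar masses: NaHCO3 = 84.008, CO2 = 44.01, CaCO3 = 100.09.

87.95 g

Pure NaHCO3 = 575.8 × 0.6056 = 348.70 g.
n(NaHCO3) = 348.70 / 84.008 = 4.1508 mol.
Step 1 (NaHCO3:CO2 = 2:1): theoretical n(CO2) = 2.0754 mol; at 71.37% yield, n(CO2) = 1.4812 mol.
Step 2 (CO2:CaCO3 = 1:1): theoretical n(CaCO3) = 1.4812 mol, so theoretical mass = 1.4812 × 100.09 = 148.26 g.
At 59.32% yield, actual mass of CaCO3 = 148.26 × 0.5932 = 87.946 g.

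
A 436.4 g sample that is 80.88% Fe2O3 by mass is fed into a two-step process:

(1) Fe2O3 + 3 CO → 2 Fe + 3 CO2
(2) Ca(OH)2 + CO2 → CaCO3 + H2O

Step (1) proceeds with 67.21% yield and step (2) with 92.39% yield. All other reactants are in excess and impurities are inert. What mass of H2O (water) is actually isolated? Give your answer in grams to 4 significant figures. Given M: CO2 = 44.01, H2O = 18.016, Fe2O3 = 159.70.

74.18 g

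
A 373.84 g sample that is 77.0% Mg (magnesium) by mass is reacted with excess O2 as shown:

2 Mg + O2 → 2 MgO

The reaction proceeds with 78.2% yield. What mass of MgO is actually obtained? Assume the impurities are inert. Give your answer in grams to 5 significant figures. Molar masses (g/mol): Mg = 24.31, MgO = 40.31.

373.26 g

Pure Mg available = 373.84 g × 0.770 = 287.857 g.
n(Mg) = 287.857 g / 24.31 g/mol = 11.8411 mol.
From the equation the Mg:MgO mole ratio is 2:2, so n(MgO) = 11.8411 × 2/2 = 11.8411 mol.
Mass of MgO = 11.8411 mol × 40.31 g/mol = 477.314 g.
Actual mass collected = 477.314 g × 0.782 = 373.260 g.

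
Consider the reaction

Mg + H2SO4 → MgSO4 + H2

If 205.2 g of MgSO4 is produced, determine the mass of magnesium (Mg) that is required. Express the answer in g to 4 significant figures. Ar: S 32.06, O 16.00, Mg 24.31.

M(MgSO4) = 24.31 + 32.06 + 4(16.00) = 120.37 g/mol.
M(Mg) = 24.31 g/mol.
n(MgSO4) = 205.20 g / 120.37 g/mol = 1.7047 mol.
From the equation the MgSO4:Mg mole ratio is 1:1, so n(Mg) = 1.7047 × 1/1 = 1.7047 mol.
Mass of Mg = 1.7047 mol × 24.31 g/mol = 41.442 g.

41.44 g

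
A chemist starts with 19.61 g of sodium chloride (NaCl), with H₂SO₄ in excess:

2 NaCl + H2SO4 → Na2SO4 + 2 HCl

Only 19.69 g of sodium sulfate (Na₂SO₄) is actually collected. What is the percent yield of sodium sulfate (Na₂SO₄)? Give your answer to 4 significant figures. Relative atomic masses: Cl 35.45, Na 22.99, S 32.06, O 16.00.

M(NaCl) = 22.99 + 35.45 = 58.44 g/mol.
M(Na2SO4) = 2(22.99) + 32.06 + 4(16.00) = 142.04 g/mol.
n(NaCl) = 19.610 g / 58.44 g/mol = 0.33556 mol.
From the equation the NaCl:Na2SO4 mole ratio is 2:1, so n(Na2SO4) = 0.33556 × 1/2 = 0.16778 mol.
Mass of Na2SO4 = 0.16778 mol × 142.04 g/mol = 23.831 g.
This is the theoretical yield. Percent yield = 19.69 g / 23.831 g × 100% = 82.622%.

82.62 %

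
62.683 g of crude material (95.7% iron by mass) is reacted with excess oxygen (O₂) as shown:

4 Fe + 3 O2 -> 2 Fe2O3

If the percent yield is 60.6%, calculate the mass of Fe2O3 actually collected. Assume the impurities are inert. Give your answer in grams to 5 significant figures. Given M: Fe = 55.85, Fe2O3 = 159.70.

51.974 g

Pure Fe available = 62.683 g × 0.957 = 59.9876 g.
n(Fe) = 59.9876 g / 55.85 g/mol = 1.07408 mol.
From the equation the Fe:Fe2O3 mole ratio is 4:2, so n(Fe2O3) = 1.07408 × 2/4 = 0.537042 mol.
Mass of Fe2O3 = 0.537042 mol × 159.70 g/mol = 85.7657 g.
Actual mass collected = 85.7657 g × 0.606 = 51.9740 g.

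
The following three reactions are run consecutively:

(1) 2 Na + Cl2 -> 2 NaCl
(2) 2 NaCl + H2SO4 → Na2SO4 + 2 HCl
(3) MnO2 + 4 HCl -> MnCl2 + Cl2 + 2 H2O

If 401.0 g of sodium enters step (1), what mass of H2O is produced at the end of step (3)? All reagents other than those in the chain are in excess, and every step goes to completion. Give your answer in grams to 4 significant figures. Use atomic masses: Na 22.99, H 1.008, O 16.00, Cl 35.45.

157.1 g

M(Na) = 22.99 g/mol.
M(H2O) = 2(1.008) + 16.00 = 18.016 g/mol.
n(Na) = 401.0 / 22.99 = 17.442 mol.
Reaction (1): Na→NaCl ratio 2:2 ⇒ n(NaCl) = 17.442 mol.
Reaction (2): NaCl→HCl ratio 2:2 ⇒ n(HCl) = 17.442 mol.
Reaction (3): HCl→H2O ratio 4:2 ⇒ n(H2O) = 8.7212 mol.
Mass of H2O = 8.7212 × 18.016 = 157.12 g.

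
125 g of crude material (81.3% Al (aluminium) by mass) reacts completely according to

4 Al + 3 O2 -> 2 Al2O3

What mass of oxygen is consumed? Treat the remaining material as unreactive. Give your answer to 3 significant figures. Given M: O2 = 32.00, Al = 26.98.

Mass of pure Al = 125 g × 0.813 = 101.6 g.
n(Al) = 101.6 g / 26.98 g/mol = 3.767 mol.
From the equation the Al:O2 mole ratio is 4:3, so n(O2) = 3.767 × 3/4 = 2.825 mol.
Mass of O2 = 2.825 mol × 32.00 g/mol = 90.40 g.

90.4 g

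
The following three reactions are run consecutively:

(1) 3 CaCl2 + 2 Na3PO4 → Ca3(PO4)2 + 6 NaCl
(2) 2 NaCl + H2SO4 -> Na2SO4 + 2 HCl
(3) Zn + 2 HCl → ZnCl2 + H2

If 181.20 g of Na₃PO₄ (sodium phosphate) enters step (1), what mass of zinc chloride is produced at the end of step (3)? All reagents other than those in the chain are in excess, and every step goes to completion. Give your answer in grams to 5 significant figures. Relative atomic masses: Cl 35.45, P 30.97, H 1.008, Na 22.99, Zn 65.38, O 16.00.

225.94 g

M(Na3PO4) = 3(22.99) + 30.97 + 4(16.00) = 163.94 g/mol.
M(ZnCl2) = 65.38 + 2(35.45) = 136.28 g/mol.
n(Na3PO4) = 181.20 / 163.94 = 1.10528 mol.
Reaction (1): Na3PO4→NaCl ratio 2:6 ⇒ n(NaCl) = 3.31585 mol.
Reaction (2): NaCl→HCl ratio 2:2 ⇒ n(HCl) = 3.31585 mol.
Reaction (3): HCl→ZnCl2 ratio 2:1 ⇒ n(ZnCl2) = 1.65792 mol.
Mass of ZnCl2 = 1.65792 × 136.28 = 225.942 g.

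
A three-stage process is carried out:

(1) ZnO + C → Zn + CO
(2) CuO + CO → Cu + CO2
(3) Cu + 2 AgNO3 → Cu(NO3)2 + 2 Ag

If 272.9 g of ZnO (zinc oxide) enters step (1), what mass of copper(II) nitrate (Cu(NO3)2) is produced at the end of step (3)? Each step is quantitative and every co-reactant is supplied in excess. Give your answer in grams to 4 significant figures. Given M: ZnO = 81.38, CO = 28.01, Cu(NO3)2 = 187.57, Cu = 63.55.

629.0 g

n(ZnO) = 272.9 / 81.38 = 3.3534 mol.
Reaction (1): ZnO→CO ratio 1:1 ⇒ n(CO) = 3.3534 mol.
Reaction (2): CO→Cu ratio 1:1 ⇒ n(Cu) = 3.3534 mol.
Reaction (3): Cu→Cu(NO3)2 ratio 1:1 ⇒ n(Cu(NO3)2) = 3.3534 mol.
Mass of Cu(NO3)2 = 3.3534 × 187.57 = 629.00 g.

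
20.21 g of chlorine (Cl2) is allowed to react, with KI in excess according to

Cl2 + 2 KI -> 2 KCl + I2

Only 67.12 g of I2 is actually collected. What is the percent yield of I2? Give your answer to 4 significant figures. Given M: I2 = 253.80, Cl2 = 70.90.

n(Cl2) = 20.210 g / 70.90 g/mol = 0.28505 mol.
From the equation the Cl2:I2 mole ratio is 1:1, so n(I2) = 0.28505 × 1/1 = 0.28505 mol.
Mass of I2 = 0.28505 mol × 253.80 g/mol = 72.346 g.
This is the theoretical yield. Percent yield = 67.12 g / 72.346 g × 100% = 92.777%.

92.78 %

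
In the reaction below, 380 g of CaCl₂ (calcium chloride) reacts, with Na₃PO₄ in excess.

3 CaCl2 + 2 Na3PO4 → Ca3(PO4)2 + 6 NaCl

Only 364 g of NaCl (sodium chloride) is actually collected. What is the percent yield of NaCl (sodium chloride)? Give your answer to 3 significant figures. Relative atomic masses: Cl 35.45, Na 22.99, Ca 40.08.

M(CaCl2) = 40.08 + 2(35.45) = 110.98 g/mol.
M(NaCl) = 22.99 + 35.45 = 58.44 g/mol.
n(CaCl2) = 380.0 g / 110.98 g/mol = 3.424 mol.
From the equation the CaCl2:NaCl mole ratio is 3:6, so n(NaCl) = 3.424 × 6/3 = 6.848 mol.
Mass of NaCl = 6.848 mol × 58.44 g/mol = 400.2 g.
This is the theoretical yield. Percent yield = 364 g / 400.2 g × 100% = 90.95%.

91.0 %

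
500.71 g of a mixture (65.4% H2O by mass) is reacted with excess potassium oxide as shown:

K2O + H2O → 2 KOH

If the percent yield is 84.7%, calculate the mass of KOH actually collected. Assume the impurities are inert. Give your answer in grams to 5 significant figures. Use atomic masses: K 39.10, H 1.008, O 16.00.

Pure H2O available = 500.71 g × 0.654 = 327.464 g.
M(H2O) = 2(1.008) + 16.00 = 18.016 g/mol.
M(KOH) = 39.10 + 16.00 + 1.008 = 56.108 g/mol.
n(H2O) = 327.464 g / 18.016 g/mol = 18.1763 mol.
From the equation the H2O:KOH mole ratio is 1:2, so n(KOH) = 18.1763 × 2/1 = 36.3526 mol.
Mass of KOH = 36.3526 mol × 56.108 g/mol = 2039.67 g.
Actual mass collected = 2039.67 g × 0.847 = 1727.60 g.

1727.6 g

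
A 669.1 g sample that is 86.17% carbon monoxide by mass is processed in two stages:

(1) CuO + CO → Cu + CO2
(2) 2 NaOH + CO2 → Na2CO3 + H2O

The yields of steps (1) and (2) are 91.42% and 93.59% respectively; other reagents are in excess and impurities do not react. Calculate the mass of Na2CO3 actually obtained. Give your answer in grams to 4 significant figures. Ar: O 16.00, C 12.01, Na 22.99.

Pure CO = 669.1 × 0.8617 = 576.56 g.
M(CO) = 12.01 + 16.00 = 28.01 g/mol.
M(Na2CO3) = 2(22.99) + 12.01 + 3(16.00) = 105.99 g/mol.
n(CO) = 576.56 / 28.01 = 20.584 mol.
Step 1 (CO:CO2 = 1:1): theoretical n(CO2) = 20.584 mol; at 91.42% yield, n(CO2) = 18.818 mol.
Step 2 (CO2:Na2CO3 = 1:1): theoretical n(Na2CO3) = 18.818 mol, so theoretical mass = 18.818 × 105.99 = 1994.5 g.
At 93.59% yield, actual mass of Na2CO3 = 1994.5 × 0.9359 = 1866.7 g.

1867 g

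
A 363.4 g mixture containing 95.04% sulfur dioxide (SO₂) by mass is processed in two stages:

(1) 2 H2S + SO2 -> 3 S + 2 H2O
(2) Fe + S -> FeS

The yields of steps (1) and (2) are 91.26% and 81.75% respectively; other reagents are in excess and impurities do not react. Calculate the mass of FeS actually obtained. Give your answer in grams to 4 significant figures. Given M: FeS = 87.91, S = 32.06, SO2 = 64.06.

1061 g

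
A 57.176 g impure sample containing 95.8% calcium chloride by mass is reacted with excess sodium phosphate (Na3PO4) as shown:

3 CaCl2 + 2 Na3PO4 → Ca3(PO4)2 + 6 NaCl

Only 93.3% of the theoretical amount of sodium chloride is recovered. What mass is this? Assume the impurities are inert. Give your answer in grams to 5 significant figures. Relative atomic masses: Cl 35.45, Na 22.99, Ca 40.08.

53.822 g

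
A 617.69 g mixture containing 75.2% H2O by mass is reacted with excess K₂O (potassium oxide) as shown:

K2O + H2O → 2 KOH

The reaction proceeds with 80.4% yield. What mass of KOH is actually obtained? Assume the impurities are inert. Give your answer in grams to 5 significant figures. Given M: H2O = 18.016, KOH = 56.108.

2326.2 g

Pure H2O available = 617.69 g × 0.752 = 464.503 g.
n(H2O) = 464.503 g / 18.016 g/mol = 25.7828 mol.
From the equation the H2O:KOH mole ratio is 1:2, so n(KOH) = 25.7828 × 2/1 = 51.5656 mol.
Mass of KOH = 51.5656 mol × 56.108 g/mol = 2893.24 g.
Actual mass collected = 2893.24 g × 0.804 = 2326.17 g.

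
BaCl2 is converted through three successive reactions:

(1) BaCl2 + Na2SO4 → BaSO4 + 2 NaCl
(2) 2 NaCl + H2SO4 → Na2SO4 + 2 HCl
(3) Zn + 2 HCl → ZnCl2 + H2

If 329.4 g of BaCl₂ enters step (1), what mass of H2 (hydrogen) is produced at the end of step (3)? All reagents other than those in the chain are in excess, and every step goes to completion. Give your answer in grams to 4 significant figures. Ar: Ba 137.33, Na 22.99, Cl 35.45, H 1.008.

M(BaCl2) = 137.33 + 2(35.45) = 208.23 g/mol.
M(H2) = 2(1.008) = 2.016 g/mol.
n(BaCl2) = 329.4 / 208.23 = 1.5819 mol.
Reaction (1): BaCl2→NaCl ratio 1:2 ⇒ n(NaCl) = 3.1638 mol.
Reaction (2): NaCl→HCl ratio 2:2 ⇒ n(HCl) = 3.1638 mol.
Reaction (3): HCl→H2 ratio 2:1 ⇒ n(H2) = 1.5819 mol.
Mass of H2 = 1.5819 × 2.016 = 3.1891 g.

3.189 g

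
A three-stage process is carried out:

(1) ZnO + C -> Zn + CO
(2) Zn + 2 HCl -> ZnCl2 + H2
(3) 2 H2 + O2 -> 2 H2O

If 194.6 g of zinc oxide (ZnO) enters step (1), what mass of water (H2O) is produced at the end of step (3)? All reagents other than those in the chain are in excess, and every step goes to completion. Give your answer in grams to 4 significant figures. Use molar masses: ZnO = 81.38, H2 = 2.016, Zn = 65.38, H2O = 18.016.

43.08 g

n(ZnO) = 194.6 / 81.38 = 2.3913 mol.
Reaction (1): ZnO→Zn ratio 1:1 ⇒ n(Zn) = 2.3913 mol.
Reaction (2): Zn→H2 ratio 1:1 ⇒ n(H2) = 2.3913 mol.
Reaction (3): H2→H2O ratio 2:2 ⇒ n(H2O) = 2.3913 mol.
Mass of H2O = 2.3913 × 18.016 = 43.081 g.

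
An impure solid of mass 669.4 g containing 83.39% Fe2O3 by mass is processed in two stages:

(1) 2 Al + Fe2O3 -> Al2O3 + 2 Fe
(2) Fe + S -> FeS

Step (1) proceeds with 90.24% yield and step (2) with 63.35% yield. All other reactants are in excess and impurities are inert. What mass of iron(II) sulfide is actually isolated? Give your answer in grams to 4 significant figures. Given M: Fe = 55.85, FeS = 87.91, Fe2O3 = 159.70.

Pure Fe2O3 = 669.4 × 0.8339 = 558.21 g.
n(Fe2O3) = 558.21 / 159.70 = 3.4954 mol.
Step 1 (Fe2O3:Fe = 1:2): theoretical n(Fe) = 6.9908 mol; at 90.24% yield, n(Fe) = 6.3085 mol.
Step 2 (Fe:FeS = 1:1): theoretical n(FeS) = 6.3085 mol, so theoretical mass = 6.3085 × 87.91 = 554.58 g.
At 63.35% yield, actual mass of FeS = 554.58 × 0.6335 = 351.32 g.

351.3 g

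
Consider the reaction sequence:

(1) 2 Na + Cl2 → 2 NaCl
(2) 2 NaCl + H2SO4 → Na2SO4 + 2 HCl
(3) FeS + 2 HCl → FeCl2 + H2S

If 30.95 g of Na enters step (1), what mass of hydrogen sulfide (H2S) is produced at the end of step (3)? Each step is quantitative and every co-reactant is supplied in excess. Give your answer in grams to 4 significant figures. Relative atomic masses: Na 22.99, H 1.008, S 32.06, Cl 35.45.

22.94 g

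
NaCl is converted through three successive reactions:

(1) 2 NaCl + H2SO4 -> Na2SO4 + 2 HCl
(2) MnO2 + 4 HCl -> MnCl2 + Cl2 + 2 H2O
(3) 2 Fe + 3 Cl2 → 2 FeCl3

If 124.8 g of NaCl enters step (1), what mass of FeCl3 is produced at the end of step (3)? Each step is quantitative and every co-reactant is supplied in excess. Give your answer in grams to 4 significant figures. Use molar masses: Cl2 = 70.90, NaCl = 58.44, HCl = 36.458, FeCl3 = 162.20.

57.73 g

n(NaCl) = 124.8 / 58.44 = 2.1355 mol.
Reaction (1): NaCl→HCl ratio 2:2 ⇒ n(HCl) = 2.1355 mol.
Reaction (2): HCl→Cl2 ratio 4:1 ⇒ n(Cl2) = 0.53388 mol.
Reaction (3): Cl2→FeCl3 ratio 3:2 ⇒ n(FeCl3) = 0.35592 mol.
Mass of FeCl3 = 0.35592 × 162.20 = 57.730 g.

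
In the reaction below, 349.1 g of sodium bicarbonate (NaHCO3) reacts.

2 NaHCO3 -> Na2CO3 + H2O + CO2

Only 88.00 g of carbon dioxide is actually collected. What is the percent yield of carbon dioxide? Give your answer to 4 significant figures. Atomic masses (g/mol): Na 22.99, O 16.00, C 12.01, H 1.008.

96.23 %

M(NaHCO3) = 22.99 + 1.008 + 12.01 + 3(16.00) = 84.008 g/mol.
M(CO2) = 12.01 + 2(16.00) = 44.01 g/mol.
n(NaHCO3) = 349.10 g / 84.008 g/mol = 4.1556 mol.
From the equation the NaHCO3:CO2 mole ratio is 2:1, so n(CO2) = 4.1556 × 1/2 = 2.0778 mol.
Mass of CO2 = 2.0778 mol × 44.01 g/mol = 91.443 g.
This is the theoretical yield. Percent yield = 88.00 g / 91.443 g × 100% = 96.235%.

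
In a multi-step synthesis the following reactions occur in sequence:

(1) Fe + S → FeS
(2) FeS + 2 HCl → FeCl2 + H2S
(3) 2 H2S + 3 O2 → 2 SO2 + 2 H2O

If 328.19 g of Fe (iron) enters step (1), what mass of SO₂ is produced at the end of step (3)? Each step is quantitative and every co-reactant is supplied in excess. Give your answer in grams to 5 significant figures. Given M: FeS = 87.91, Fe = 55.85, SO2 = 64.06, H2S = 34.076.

n(Fe) = 328.19 / 55.85 = 5.87628 mol.
Reaction (1): Fe→FeS ratio 1:1 ⇒ n(FeS) = 5.87628 mol.
Reaction (2): FeS→H2S ratio 1:1 ⇒ n(H2S) = 5.87628 mol.
Reaction (3): H2S→SO2 ratio 2:2 ⇒ n(SO2) = 5.87628 mol.
Mass of SO2 = 5.87628 × 64.06 = 376.434 g.

376.43 g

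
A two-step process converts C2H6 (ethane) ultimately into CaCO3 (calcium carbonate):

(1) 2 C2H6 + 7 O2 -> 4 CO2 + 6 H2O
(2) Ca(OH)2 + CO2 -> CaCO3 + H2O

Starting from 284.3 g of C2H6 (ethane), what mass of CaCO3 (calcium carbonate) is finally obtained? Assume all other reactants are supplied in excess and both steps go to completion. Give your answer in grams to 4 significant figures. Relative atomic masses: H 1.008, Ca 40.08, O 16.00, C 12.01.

1893 g

M(C2H6) = 2(12.01) + 6(1.008) = 30.068 g/mol.
M(CaCO3) = 40.08 + 12.01 + 3(16.00) = 100.09 g/mol.
n(C2H6) = 284.30 / 30.068 = 9.4552 mol.
Step 1 gives a 2:4 ratio of C2H6 to CO2, so n(CO2) = 18.910 mol.
In step 2 the CO2:CaCO3 ratio is 1:1, so n(CaCO3) = 18.910 mol.
Mass of CaCO3 = 18.910 × 100.09 = 1892.7 g.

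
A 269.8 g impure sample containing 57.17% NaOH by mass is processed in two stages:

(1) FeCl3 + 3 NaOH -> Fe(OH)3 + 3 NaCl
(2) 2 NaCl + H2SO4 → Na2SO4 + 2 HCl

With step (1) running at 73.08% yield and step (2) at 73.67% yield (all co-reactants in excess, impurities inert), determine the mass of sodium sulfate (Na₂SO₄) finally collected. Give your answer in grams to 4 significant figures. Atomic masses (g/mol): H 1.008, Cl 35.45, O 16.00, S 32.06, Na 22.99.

Pure NaOH = 269.8 × 0.5717 = 154.24 g.
M(NaOH) = 22.99 + 16.00 + 1.008 = 39.998 g/mol.
M(Na2SO4) = 2(22.99) + 32.06 + 4(16.00) = 142.04 g/mol.
n(NaOH) = 154.24 / 39.998 = 3.8563 mol.
Step 1 (NaOH:NaCl = 3:3): theoretical n(NaCl) = 3.8563 mol; at 73.08% yield, n(NaCl) = 2.8182 mol.
Step 2 (NaCl:Na2SO4 = 2:1): theoretical n(Na2SO4) = 1.4091 mol, so theoretical mass = 1.4091 × 142.04 = 200.15 g.
At 73.67% yield, actual mass of Na2SO4 = 200.15 × 0.7367 = 147.45 g.

147.4 g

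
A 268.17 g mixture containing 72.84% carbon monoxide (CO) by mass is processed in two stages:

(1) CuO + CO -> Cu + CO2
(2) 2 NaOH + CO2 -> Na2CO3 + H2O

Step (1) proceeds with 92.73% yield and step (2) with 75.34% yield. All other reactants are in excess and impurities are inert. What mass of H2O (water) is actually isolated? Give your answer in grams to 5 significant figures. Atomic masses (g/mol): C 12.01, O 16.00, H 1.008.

87.775 g

Pure CO = 268.17 × 0.7284 = 195.335 g.
M(CO) = 12.01 + 16.00 = 28.01 g/mol.
M(H2O) = 2(1.008) + 16.00 = 18.016 g/mol.
n(CO) = 195.335 / 28.01 = 6.97376 mol.
Step 1 (CO:CO2 = 1:1): theoretical n(CO2) = 6.97376 mol; at 92.73% yield, n(CO2) = 6.46677 mol.
Step 2 (CO2:H2O = 1:1): theoretical n(H2O) = 6.46677 mol, so theoretical mass = 6.46677 × 18.016 = 116.505 g.
At 75.34% yield, actual mass of H2O = 116.505 × 0.7534 = 87.7751 g.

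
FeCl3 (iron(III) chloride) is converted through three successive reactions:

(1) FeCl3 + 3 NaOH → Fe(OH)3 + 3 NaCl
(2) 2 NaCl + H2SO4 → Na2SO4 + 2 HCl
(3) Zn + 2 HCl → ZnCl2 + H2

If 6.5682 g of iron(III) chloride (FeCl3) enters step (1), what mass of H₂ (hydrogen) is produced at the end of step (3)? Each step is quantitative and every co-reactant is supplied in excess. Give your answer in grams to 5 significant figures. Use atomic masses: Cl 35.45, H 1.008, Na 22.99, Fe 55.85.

M(FeCl3) = 55.85 + 3(35.45) = 162.20 g/mol.
M(H2) = 2(1.008) = 2.016 g/mol.
n(FeCl3) = 6.5682 / 162.20 = 0.0404945 mol.
Reaction (1): FeCl3→NaCl ratio 1:3 ⇒ n(NaCl) = 0.121483 mol.
Reaction (2): NaCl→HCl ratio 2:2 ⇒ n(HCl) = 0.121483 mol.
Reaction (3): HCl→H2 ratio 2:1 ⇒ n(H2) = 0.0607417 mol.
Mass of H2 = 0.0607417 × 2.016 = 0.122455 g.

0.12246 g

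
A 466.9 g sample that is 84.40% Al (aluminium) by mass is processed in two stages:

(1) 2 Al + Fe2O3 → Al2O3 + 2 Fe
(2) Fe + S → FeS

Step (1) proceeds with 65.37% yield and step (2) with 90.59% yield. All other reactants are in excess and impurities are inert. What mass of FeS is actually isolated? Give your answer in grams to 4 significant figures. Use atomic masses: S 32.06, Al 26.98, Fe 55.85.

760.4 g

Pure Al = 466.9 × 0.8440 = 394.06 g.
M(Al) = 26.98 g/mol.
M(FeS) = 55.85 + 32.06 = 87.91 g/mol.
n(Al) = 394.06 / 26.98 = 14.606 mol.
Step 1 (Al:Fe = 2:2): theoretical n(Fe) = 14.606 mol; at 65.37% yield, n(Fe) = 9.5478 mol.
Step 2 (Fe:FeS = 1:1): theoretical n(FeS) = 9.5478 mol, so theoretical mass = 9.5478 × 87.91 = 839.35 g.
At 90.59% yield, actual mass of FeS = 839.35 × 0.9059 = 760.36 g.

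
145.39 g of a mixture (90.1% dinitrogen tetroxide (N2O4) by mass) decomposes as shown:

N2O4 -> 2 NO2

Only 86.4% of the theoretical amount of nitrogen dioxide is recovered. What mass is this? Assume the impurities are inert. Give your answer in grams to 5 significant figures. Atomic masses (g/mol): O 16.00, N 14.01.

Pure N2O4 available = 145.39 g × 0.901 = 130.996 g.
M(N2O4) = 2(14.01) + 4(16.00) = 92.02 g/mol.
M(NO2) = 14.01 + 2(16.00) = 46.01 g/mol.
n(N2O4) = 130.996 g / 92.02 g/mol = 1.42356 mol.
From the equation the N2O4:NO2 mole ratio is 1:2, so n(NO2) = 1.42356 × 2/1 = 2.84713 mol.
Mass of NO2 = 2.84713 mol × 46.01 g/mol = 130.996 g.
Actual mass collected = 130.996 g × 0.864 = 113.181 g.

113.18 g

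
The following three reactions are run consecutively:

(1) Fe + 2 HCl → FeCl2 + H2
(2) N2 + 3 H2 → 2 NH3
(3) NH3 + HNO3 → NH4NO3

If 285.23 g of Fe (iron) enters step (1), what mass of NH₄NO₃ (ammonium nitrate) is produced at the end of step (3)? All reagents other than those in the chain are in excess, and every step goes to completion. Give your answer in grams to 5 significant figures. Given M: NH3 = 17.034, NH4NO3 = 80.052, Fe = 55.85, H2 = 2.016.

n(Fe) = 285.23 / 55.85 = 5.10707 mol.
Reaction (1): Fe→H2 ratio 1:1 ⇒ n(H2) = 5.10707 mol.
Reaction (2): H2→NH3 ratio 3:2 ⇒ n(NH3) = 3.40472 mol.
Reaction (3): NH3→NH4NO3 ratio 1:1 ⇒ n(NH4NO3) = 3.40472 mol.
Mass of NH4NO3 = 3.40472 × 80.052 = 272.554 g.

272.55 g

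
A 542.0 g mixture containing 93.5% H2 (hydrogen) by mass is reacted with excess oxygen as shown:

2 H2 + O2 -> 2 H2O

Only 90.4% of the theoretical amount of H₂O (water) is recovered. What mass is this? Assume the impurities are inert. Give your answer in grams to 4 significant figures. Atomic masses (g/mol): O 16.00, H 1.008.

Pure H2 available = 542.0 g × 0.935 = 506.77 g.
M(H2) = 2(1.008) = 2.016 g/mol.
M(H2O) = 2(1.008) + 16.00 = 18.016 g/mol.
n(H2) = 506.77 g / 2.016 g/mol = 251.37 mol.
From the equation the H2:H2O mole ratio is 2:2, so n(H2O) = 251.37 × 2/2 = 251.37 mol.
Mass of H2O = 251.37 mol × 18.016 g/mol = 4528.8 g.
Actual mass collected = 4528.8 g × 0.904 = 4094.0 g.

4094 g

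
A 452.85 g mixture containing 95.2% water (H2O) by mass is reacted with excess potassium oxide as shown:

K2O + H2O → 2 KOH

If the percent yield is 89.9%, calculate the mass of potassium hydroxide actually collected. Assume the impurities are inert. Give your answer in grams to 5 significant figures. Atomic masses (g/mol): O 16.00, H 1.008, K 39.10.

Pure H2O available = 452.85 g × 0.952 = 431.113 g.
M(H2O) = 2(1.008) + 16.00 = 18.016 g/mol.
M(KOH) = 39.10 + 16.00 + 1.008 = 56.108 g/mol.
n(H2O) = 431.113 g / 18.016 g/mol = 23.9295 mol.
From the equation the H2O:KOH mole ratio is 1:2, so n(KOH) = 23.9295 × 2/1 = 47.8589 mol.
Mass of KOH = 47.8589 mol × 56.108 g/mol = 2685.27 g.
Actual mass collected = 2685.27 g × 0.899 = 2414.06 g.

2414.1 g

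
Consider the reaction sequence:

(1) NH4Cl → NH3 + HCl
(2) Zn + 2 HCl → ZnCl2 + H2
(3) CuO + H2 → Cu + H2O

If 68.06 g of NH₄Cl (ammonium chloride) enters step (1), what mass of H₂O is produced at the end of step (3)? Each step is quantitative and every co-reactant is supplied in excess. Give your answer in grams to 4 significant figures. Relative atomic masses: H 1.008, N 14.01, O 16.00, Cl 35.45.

M(NH4Cl) = 14.01 + 4(1.008) + 35.45 = 53.492 g/mol.
M(H2O) = 2(1.008) + 16.00 = 18.016 g/mol.
n(NH4Cl) = 68.06 / 53.492 = 1.2723 mol.
Reaction (1): NH4Cl→HCl ratio 1:1 ⇒ n(HCl) = 1.2723 mol.
Reaction (2): HCl→H2 ratio 2:1 ⇒ n(H2) = 0.63617 mol.
Reaction (3): H2→H2O ratio 1:1 ⇒ n(H2O) = 0.63617 mol.
Mass of H2O = 0.63617 × 18.016 = 11.461 g.

11.46 g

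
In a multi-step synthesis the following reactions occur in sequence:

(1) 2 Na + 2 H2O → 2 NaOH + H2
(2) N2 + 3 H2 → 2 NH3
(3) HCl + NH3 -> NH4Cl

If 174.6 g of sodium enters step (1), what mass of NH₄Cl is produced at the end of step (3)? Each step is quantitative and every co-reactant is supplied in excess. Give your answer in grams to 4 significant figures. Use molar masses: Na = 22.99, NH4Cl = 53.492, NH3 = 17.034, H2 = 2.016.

n(Na) = 174.6 / 22.99 = 7.5946 mol.
Reaction (1): Na→H2 ratio 2:1 ⇒ n(H2) = 3.7973 mol.
Reaction (2): H2→NH3 ratio 3:2 ⇒ n(NH3) = 2.5315 mol.
Reaction (3): NH3→NH4Cl ratio 1:1 ⇒ n(NH4Cl) = 2.5315 mol.
Mass of NH4Cl = 2.5315 × 53.492 = 135.42 g.

135.4 g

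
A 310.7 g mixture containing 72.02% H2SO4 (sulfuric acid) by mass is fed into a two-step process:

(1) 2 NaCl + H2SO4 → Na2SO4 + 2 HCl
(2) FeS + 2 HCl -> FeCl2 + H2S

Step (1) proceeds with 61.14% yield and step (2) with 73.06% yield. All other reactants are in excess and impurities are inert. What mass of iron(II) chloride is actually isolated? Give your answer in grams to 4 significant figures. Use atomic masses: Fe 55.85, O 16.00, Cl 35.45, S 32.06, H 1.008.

129.2 g

Pure H2SO4 = 310.7 × 0.7202 = 223.77 g.
M(H2SO4) = 2(1.008) + 32.06 + 4(16.00) = 98.076 g/mol.
M(FeCl2) = 55.85 + 2(35.45) = 126.75 g/mol.
n(H2SO4) = 223.77 / 98.076 = 2.2816 mol.
Step 1 (H2SO4:HCl = 1:2): theoretical n(HCl) = 4.5631 mol; at 61.14% yield, n(HCl) = 2.7899 mol.
Step 2 (HCl:FeCl2 = 2:1): theoretical n(FeCl2) = 1.3949 mol, so theoretical mass = 1.3949 × 126.75 = 176.81 g.
At 73.06% yield, actual mass of FeCl2 = 176.81 × 0.7306 = 129.18 g.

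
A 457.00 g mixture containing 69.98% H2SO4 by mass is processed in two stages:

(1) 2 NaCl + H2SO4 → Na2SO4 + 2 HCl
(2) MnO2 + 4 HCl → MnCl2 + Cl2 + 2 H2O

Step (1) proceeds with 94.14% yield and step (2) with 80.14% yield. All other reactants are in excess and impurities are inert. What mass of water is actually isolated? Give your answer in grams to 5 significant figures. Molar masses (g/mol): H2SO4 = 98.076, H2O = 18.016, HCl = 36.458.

Pure H2SO4 = 457.00 × 0.6998 = 319.809 g.
n(H2SO4) = 319.809 / 98.076 = 3.26082 mol.
Step 1 (H2SO4:HCl = 1:2): theoretical n(HCl) = 6.52165 mol; at 94.14% yield, n(HCl) = 6.13948 mol.
Step 2 (HCl:H2O = 4:2): theoretical n(H2O) = 3.06974 mol, so theoretical mass = 3.06974 × 18.016 = 55.3044 g.
At 80.14% yield, actual mass of H2O = 55.3044 × 0.8014 = 44.3210 g.

44.321 g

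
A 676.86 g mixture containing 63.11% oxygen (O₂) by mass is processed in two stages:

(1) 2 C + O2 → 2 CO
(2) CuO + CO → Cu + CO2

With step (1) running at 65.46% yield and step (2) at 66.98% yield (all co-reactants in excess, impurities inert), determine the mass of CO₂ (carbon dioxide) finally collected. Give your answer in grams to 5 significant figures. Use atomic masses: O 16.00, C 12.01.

515.17 g

Pure O2 = 676.86 × 0.6311 = 427.166 g.
M(O2) = 2(16.00) = 32.00 g/mol.
M(CO2) = 12.01 + 2(16.00) = 44.01 g/mol.
n(O2) = 427.166 / 32.00 = 13.3489 mol.
Step 1 (O2:CO = 1:2): theoretical n(CO) = 26.6979 mol; at 65.46% yield, n(CO) = 17.4764 mol.
Step 2 (CO:CO2 = 1:1): theoretical n(CO2) = 17.4764 mol, so theoretical mass = 17.4764 × 44.01 = 769.138 g.
At 66.98% yield, actual mass of CO2 = 769.138 × 0.6698 = 515.169 g.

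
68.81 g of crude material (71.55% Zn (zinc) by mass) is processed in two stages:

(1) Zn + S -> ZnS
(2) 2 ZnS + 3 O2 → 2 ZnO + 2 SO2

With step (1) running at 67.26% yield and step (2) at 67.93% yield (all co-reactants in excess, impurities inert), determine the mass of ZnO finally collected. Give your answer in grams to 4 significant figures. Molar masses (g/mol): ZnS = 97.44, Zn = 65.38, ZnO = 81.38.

Pure Zn = 68.81 × 0.7155 = 49.234 g.
n(Zn) = 49.234 / 65.38 = 0.75304 mol.
Step 1 (Zn:ZnS = 1:1): theoretical n(ZnS) = 0.75304 mol; at 67.26% yield, n(ZnS) = 0.50649 mol.
Step 2 (ZnS:ZnO = 2:2): theoretical n(ZnO) = 0.50649 mol, so theoretical mass = 0.50649 × 81.38 = 41.218 g.
At 67.93% yield, actual mass of ZnO = 41.218 × 0.6793 = 28.000 g.

28.00 g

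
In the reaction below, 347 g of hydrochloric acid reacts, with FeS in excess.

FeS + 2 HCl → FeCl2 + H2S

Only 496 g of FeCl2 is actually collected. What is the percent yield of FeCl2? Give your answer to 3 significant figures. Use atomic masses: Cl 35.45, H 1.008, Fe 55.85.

82.2 %

M(HCl) = 1.008 + 35.45 = 36.458 g/mol.
M(FeCl2) = 55.85 + 2(35.45) = 126.75 g/mol.
n(HCl) = 347.0 g / 36.458 g/mol = 9.518 mol.
From the equation the HCl:FeCl2 mole ratio is 2:1, so n(FeCl2) = 9.518 × 1/2 = 4.759 mol.
Mass of FeCl2 = 4.759 mol × 126.75 g/mol = 603.2 g.
This is the theoretical yield. Percent yield = 496 g / 603.2 g × 100% = 82.23%.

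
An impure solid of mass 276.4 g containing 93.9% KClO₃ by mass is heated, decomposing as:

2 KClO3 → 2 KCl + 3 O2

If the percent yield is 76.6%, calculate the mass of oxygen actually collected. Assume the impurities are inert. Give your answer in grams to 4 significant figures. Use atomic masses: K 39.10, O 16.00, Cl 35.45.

77.87 g

Pure KClO3 available = 276.4 g × 0.939 = 259.54 g.
M(KClO3) = 39.10 + 35.45 + 3(16.00) = 122.55 g/mol.
M(O2) = 2(16.00) = 32.00 g/mol.
n(KClO3) = 259.54 g / 122.55 g/mol = 2.1178 mol.
From the equation the KClO3:O2 mole ratio is 2:3, so n(O2) = 2.1178 × 3/2 = 3.1767 mol.
Mass of O2 = 3.1767 mol × 32.00 g/mol = 101.66 g.
Actual mass collected = 101.66 g × 0.766 = 77.868 g.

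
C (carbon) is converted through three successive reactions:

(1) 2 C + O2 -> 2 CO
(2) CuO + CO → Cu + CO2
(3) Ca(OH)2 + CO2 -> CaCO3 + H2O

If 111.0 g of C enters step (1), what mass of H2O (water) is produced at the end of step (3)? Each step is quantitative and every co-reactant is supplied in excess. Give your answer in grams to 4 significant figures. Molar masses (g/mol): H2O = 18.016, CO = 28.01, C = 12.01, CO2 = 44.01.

n(C) = 111.0 / 12.01 = 9.2423 mol.
Reaction (1): C→CO ratio 2:2 ⇒ n(CO) = 9.2423 mol.
Reaction (2): CO→CO2 ratio 1:1 ⇒ n(CO2) = 9.2423 mol.
Reaction (3): CO2→H2O ratio 1:1 ⇒ n(H2O) = 9.2423 mol.
Mass of H2O = 9.2423 × 18.016 = 166.51 g.

166.5 g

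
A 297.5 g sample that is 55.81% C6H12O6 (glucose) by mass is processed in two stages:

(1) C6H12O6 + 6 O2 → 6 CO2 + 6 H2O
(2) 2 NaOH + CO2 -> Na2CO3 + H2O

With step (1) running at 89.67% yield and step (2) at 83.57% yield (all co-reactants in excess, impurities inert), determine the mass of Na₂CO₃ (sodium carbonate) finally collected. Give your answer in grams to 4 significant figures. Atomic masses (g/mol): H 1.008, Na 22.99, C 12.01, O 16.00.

Pure C6H12O6 = 297.5 × 0.5581 = 166.03 g.
M(C6H12O6) = 6(12.01) + 12(1.008) + 6(16.00) = 180.156 g/mol.
M(Na2CO3) = 2(22.99) + 12.01 + 3(16.00) = 105.99 g/mol.
n(C6H12O6) = 166.03 / 180.156 = 0.92162 mol.
Step 1 (C6H12O6:CO2 = 1:6): theoretical n(CO2) = 5.5297 mol; at 89.67% yield, n(CO2) = 4.9585 mol.
Step 2 (CO2:Na2CO3 = 1:1): theoretical n(Na2CO3) = 4.9585 mol, so theoretical mass = 4.9585 × 105.99 = 525.55 g.
At 83.57% yield, actual mass of Na2CO3 = 525.55 × 0.8357 = 439.20 g.

439.2 g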